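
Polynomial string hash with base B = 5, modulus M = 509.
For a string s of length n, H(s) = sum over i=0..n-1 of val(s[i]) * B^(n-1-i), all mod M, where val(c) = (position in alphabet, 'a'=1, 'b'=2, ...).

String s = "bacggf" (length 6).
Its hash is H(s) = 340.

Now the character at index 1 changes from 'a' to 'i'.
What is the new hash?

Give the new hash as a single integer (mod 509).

val('a') = 1, val('i') = 9
Position k = 1, exponent = n-1-k = 4
B^4 mod M = 5^4 mod 509 = 116
Delta = (9 - 1) * 116 mod 509 = 419
New hash = (340 + 419) mod 509 = 250

Answer: 250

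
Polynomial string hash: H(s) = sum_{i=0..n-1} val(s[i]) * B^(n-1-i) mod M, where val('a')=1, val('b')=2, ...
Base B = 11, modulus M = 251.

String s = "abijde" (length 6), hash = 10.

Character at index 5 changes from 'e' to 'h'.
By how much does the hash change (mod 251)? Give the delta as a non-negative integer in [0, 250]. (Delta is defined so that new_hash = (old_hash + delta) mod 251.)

Delta formula: (val(new) - val(old)) * B^(n-1-k) mod M
  val('h') - val('e') = 8 - 5 = 3
  B^(n-1-k) = 11^0 mod 251 = 1
  Delta = 3 * 1 mod 251 = 3

Answer: 3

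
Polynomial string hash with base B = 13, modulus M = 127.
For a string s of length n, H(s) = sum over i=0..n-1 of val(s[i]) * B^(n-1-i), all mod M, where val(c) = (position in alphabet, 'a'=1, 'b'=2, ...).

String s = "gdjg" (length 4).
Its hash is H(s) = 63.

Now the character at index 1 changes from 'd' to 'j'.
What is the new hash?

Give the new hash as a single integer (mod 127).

Answer: 61

Derivation:
val('d') = 4, val('j') = 10
Position k = 1, exponent = n-1-k = 2
B^2 mod M = 13^2 mod 127 = 42
Delta = (10 - 4) * 42 mod 127 = 125
New hash = (63 + 125) mod 127 = 61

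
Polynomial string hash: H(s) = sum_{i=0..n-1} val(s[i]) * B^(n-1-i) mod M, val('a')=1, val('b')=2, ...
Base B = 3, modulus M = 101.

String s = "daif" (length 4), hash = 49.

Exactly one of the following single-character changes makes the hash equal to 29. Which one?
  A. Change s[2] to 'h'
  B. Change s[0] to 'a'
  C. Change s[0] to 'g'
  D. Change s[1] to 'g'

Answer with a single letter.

Option A: s[2]='i'->'h', delta=(8-9)*3^1 mod 101 = 98, hash=49+98 mod 101 = 46
Option B: s[0]='d'->'a', delta=(1-4)*3^3 mod 101 = 20, hash=49+20 mod 101 = 69
Option C: s[0]='d'->'g', delta=(7-4)*3^3 mod 101 = 81, hash=49+81 mod 101 = 29 <-- target
Option D: s[1]='a'->'g', delta=(7-1)*3^2 mod 101 = 54, hash=49+54 mod 101 = 2

Answer: C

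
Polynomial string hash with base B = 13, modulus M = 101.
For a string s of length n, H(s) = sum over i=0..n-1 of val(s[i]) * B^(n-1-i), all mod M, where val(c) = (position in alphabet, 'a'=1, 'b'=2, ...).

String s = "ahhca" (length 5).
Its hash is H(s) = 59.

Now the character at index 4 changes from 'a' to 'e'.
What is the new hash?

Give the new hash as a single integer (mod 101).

val('a') = 1, val('e') = 5
Position k = 4, exponent = n-1-k = 0
B^0 mod M = 13^0 mod 101 = 1
Delta = (5 - 1) * 1 mod 101 = 4
New hash = (59 + 4) mod 101 = 63

Answer: 63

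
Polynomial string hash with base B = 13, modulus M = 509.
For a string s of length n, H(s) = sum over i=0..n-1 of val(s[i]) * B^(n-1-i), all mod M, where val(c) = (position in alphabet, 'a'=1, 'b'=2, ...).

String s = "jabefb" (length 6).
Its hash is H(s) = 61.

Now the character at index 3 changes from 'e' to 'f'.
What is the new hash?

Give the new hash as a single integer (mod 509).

Answer: 230

Derivation:
val('e') = 5, val('f') = 6
Position k = 3, exponent = n-1-k = 2
B^2 mod M = 13^2 mod 509 = 169
Delta = (6 - 5) * 169 mod 509 = 169
New hash = (61 + 169) mod 509 = 230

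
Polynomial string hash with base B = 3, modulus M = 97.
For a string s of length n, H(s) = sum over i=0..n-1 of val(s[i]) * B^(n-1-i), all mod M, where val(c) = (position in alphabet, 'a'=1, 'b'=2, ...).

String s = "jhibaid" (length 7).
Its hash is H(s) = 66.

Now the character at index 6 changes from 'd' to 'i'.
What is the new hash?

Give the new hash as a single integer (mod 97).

Answer: 71

Derivation:
val('d') = 4, val('i') = 9
Position k = 6, exponent = n-1-k = 0
B^0 mod M = 3^0 mod 97 = 1
Delta = (9 - 4) * 1 mod 97 = 5
New hash = (66 + 5) mod 97 = 71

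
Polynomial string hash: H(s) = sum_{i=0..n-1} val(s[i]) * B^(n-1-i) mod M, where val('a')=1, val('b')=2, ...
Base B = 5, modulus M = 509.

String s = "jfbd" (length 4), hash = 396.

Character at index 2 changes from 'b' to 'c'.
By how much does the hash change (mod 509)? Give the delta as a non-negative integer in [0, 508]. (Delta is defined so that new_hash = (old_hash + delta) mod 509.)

Delta formula: (val(new) - val(old)) * B^(n-1-k) mod M
  val('c') - val('b') = 3 - 2 = 1
  B^(n-1-k) = 5^1 mod 509 = 5
  Delta = 1 * 5 mod 509 = 5

Answer: 5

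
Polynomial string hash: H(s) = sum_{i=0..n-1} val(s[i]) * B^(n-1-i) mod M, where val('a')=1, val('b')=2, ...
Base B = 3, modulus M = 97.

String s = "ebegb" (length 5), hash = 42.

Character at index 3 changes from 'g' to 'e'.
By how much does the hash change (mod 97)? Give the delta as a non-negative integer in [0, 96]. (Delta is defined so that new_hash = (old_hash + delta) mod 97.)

Delta formula: (val(new) - val(old)) * B^(n-1-k) mod M
  val('e') - val('g') = 5 - 7 = -2
  B^(n-1-k) = 3^1 mod 97 = 3
  Delta = -2 * 3 mod 97 = 91

Answer: 91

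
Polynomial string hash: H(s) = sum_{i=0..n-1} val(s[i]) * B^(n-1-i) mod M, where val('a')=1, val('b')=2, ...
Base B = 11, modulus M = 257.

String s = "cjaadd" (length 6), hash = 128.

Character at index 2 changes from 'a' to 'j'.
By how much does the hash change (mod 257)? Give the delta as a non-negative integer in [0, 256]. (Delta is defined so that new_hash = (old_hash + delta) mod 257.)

Delta formula: (val(new) - val(old)) * B^(n-1-k) mod M
  val('j') - val('a') = 10 - 1 = 9
  B^(n-1-k) = 11^3 mod 257 = 46
  Delta = 9 * 46 mod 257 = 157

Answer: 157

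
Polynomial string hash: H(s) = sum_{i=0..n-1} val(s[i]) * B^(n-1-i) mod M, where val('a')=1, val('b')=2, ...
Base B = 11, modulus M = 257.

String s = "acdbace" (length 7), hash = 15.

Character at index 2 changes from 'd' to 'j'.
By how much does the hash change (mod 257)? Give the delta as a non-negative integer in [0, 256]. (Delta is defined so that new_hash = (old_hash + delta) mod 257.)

Delta formula: (val(new) - val(old)) * B^(n-1-k) mod M
  val('j') - val('d') = 10 - 4 = 6
  B^(n-1-k) = 11^4 mod 257 = 249
  Delta = 6 * 249 mod 257 = 209

Answer: 209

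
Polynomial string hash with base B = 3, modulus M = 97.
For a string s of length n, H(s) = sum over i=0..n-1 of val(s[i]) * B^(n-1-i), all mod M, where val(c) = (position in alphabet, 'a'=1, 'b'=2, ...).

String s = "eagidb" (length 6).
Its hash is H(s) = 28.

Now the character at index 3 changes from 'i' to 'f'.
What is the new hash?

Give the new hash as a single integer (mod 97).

Answer: 1

Derivation:
val('i') = 9, val('f') = 6
Position k = 3, exponent = n-1-k = 2
B^2 mod M = 3^2 mod 97 = 9
Delta = (6 - 9) * 9 mod 97 = 70
New hash = (28 + 70) mod 97 = 1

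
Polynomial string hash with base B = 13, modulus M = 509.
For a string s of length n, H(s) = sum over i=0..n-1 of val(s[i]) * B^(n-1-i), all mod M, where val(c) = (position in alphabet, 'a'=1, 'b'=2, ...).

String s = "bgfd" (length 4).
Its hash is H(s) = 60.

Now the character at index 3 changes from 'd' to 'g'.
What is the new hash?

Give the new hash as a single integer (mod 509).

val('d') = 4, val('g') = 7
Position k = 3, exponent = n-1-k = 0
B^0 mod M = 13^0 mod 509 = 1
Delta = (7 - 4) * 1 mod 509 = 3
New hash = (60 + 3) mod 509 = 63

Answer: 63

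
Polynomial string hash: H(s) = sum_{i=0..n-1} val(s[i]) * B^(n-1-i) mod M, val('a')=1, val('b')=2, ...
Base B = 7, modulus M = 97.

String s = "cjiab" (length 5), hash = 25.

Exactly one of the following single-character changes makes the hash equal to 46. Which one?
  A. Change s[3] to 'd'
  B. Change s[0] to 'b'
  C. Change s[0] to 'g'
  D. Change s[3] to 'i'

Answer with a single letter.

Answer: A

Derivation:
Option A: s[3]='a'->'d', delta=(4-1)*7^1 mod 97 = 21, hash=25+21 mod 97 = 46 <-- target
Option B: s[0]='c'->'b', delta=(2-3)*7^4 mod 97 = 24, hash=25+24 mod 97 = 49
Option C: s[0]='c'->'g', delta=(7-3)*7^4 mod 97 = 1, hash=25+1 mod 97 = 26
Option D: s[3]='a'->'i', delta=(9-1)*7^1 mod 97 = 56, hash=25+56 mod 97 = 81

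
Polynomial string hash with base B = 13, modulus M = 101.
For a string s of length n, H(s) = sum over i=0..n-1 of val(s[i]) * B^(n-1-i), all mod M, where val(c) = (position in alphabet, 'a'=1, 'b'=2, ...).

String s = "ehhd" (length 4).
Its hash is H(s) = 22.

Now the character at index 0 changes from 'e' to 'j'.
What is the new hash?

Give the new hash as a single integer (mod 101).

val('e') = 5, val('j') = 10
Position k = 0, exponent = n-1-k = 3
B^3 mod M = 13^3 mod 101 = 76
Delta = (10 - 5) * 76 mod 101 = 77
New hash = (22 + 77) mod 101 = 99

Answer: 99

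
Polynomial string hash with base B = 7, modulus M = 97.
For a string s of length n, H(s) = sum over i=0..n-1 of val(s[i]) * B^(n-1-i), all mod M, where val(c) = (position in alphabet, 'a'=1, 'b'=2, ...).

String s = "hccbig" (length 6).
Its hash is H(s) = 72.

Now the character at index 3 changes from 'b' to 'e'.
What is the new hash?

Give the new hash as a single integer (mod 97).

val('b') = 2, val('e') = 5
Position k = 3, exponent = n-1-k = 2
B^2 mod M = 7^2 mod 97 = 49
Delta = (5 - 2) * 49 mod 97 = 50
New hash = (72 + 50) mod 97 = 25

Answer: 25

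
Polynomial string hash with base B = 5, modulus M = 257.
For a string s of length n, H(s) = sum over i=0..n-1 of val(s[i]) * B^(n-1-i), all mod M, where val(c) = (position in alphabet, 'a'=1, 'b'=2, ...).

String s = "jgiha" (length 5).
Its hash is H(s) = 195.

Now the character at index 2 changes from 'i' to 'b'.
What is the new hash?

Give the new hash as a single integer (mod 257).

val('i') = 9, val('b') = 2
Position k = 2, exponent = n-1-k = 2
B^2 mod M = 5^2 mod 257 = 25
Delta = (2 - 9) * 25 mod 257 = 82
New hash = (195 + 82) mod 257 = 20

Answer: 20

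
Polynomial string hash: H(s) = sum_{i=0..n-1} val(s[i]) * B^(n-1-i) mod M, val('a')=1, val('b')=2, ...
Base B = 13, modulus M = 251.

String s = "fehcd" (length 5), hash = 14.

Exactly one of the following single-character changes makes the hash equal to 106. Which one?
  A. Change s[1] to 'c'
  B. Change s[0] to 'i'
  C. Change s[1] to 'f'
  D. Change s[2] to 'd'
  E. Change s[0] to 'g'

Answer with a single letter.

Option A: s[1]='e'->'c', delta=(3-5)*13^3 mod 251 = 124, hash=14+124 mod 251 = 138
Option B: s[0]='f'->'i', delta=(9-6)*13^4 mod 251 = 92, hash=14+92 mod 251 = 106 <-- target
Option C: s[1]='e'->'f', delta=(6-5)*13^3 mod 251 = 189, hash=14+189 mod 251 = 203
Option D: s[2]='h'->'d', delta=(4-8)*13^2 mod 251 = 77, hash=14+77 mod 251 = 91
Option E: s[0]='f'->'g', delta=(7-6)*13^4 mod 251 = 198, hash=14+198 mod 251 = 212

Answer: B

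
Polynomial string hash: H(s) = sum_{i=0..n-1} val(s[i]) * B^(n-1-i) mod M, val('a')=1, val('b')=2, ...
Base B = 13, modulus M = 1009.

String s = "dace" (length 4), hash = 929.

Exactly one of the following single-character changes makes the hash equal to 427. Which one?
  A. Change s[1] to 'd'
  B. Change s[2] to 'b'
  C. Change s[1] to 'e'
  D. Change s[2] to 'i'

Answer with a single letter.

Option A: s[1]='a'->'d', delta=(4-1)*13^2 mod 1009 = 507, hash=929+507 mod 1009 = 427 <-- target
Option B: s[2]='c'->'b', delta=(2-3)*13^1 mod 1009 = 996, hash=929+996 mod 1009 = 916
Option C: s[1]='a'->'e', delta=(5-1)*13^2 mod 1009 = 676, hash=929+676 mod 1009 = 596
Option D: s[2]='c'->'i', delta=(9-3)*13^1 mod 1009 = 78, hash=929+78 mod 1009 = 1007

Answer: A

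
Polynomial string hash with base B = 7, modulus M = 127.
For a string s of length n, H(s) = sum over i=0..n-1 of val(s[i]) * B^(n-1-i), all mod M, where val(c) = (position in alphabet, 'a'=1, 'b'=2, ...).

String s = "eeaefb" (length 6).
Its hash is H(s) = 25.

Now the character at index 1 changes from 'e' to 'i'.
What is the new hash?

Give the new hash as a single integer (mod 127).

val('e') = 5, val('i') = 9
Position k = 1, exponent = n-1-k = 4
B^4 mod M = 7^4 mod 127 = 115
Delta = (9 - 5) * 115 mod 127 = 79
New hash = (25 + 79) mod 127 = 104

Answer: 104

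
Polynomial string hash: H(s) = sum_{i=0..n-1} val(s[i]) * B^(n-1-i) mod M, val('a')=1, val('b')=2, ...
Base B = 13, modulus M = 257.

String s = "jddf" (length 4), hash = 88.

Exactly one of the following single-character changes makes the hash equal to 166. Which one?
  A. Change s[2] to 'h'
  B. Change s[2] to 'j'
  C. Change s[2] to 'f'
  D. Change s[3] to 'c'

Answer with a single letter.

Answer: B

Derivation:
Option A: s[2]='d'->'h', delta=(8-4)*13^1 mod 257 = 52, hash=88+52 mod 257 = 140
Option B: s[2]='d'->'j', delta=(10-4)*13^1 mod 257 = 78, hash=88+78 mod 257 = 166 <-- target
Option C: s[2]='d'->'f', delta=(6-4)*13^1 mod 257 = 26, hash=88+26 mod 257 = 114
Option D: s[3]='f'->'c', delta=(3-6)*13^0 mod 257 = 254, hash=88+254 mod 257 = 85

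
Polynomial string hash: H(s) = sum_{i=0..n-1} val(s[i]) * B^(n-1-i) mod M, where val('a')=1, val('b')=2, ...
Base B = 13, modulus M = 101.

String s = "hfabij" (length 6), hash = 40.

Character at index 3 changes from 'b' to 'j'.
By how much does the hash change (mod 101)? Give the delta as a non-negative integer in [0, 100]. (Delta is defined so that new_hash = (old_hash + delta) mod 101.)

Delta formula: (val(new) - val(old)) * B^(n-1-k) mod M
  val('j') - val('b') = 10 - 2 = 8
  B^(n-1-k) = 13^2 mod 101 = 68
  Delta = 8 * 68 mod 101 = 39

Answer: 39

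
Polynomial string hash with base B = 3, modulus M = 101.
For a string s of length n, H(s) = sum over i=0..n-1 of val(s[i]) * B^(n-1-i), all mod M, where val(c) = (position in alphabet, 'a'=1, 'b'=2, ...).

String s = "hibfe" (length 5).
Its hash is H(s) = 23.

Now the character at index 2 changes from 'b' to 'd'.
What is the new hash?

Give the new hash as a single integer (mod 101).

Answer: 41

Derivation:
val('b') = 2, val('d') = 4
Position k = 2, exponent = n-1-k = 2
B^2 mod M = 3^2 mod 101 = 9
Delta = (4 - 2) * 9 mod 101 = 18
New hash = (23 + 18) mod 101 = 41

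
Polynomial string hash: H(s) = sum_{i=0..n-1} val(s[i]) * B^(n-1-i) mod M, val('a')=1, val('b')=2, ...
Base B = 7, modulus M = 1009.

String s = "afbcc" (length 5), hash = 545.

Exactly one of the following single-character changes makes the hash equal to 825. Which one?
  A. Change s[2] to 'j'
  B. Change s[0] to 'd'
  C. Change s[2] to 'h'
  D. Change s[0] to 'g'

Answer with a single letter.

Answer: D

Derivation:
Option A: s[2]='b'->'j', delta=(10-2)*7^2 mod 1009 = 392, hash=545+392 mod 1009 = 937
Option B: s[0]='a'->'d', delta=(4-1)*7^4 mod 1009 = 140, hash=545+140 mod 1009 = 685
Option C: s[2]='b'->'h', delta=(8-2)*7^2 mod 1009 = 294, hash=545+294 mod 1009 = 839
Option D: s[0]='a'->'g', delta=(7-1)*7^4 mod 1009 = 280, hash=545+280 mod 1009 = 825 <-- target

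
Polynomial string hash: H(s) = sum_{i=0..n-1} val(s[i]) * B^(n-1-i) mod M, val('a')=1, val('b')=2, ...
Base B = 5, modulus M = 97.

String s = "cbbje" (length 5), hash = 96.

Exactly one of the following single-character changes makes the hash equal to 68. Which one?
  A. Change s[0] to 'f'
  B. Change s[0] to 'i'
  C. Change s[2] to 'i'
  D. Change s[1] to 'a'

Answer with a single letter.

Option A: s[0]='c'->'f', delta=(6-3)*5^4 mod 97 = 32, hash=96+32 mod 97 = 31
Option B: s[0]='c'->'i', delta=(9-3)*5^4 mod 97 = 64, hash=96+64 mod 97 = 63
Option C: s[2]='b'->'i', delta=(9-2)*5^2 mod 97 = 78, hash=96+78 mod 97 = 77
Option D: s[1]='b'->'a', delta=(1-2)*5^3 mod 97 = 69, hash=96+69 mod 97 = 68 <-- target

Answer: D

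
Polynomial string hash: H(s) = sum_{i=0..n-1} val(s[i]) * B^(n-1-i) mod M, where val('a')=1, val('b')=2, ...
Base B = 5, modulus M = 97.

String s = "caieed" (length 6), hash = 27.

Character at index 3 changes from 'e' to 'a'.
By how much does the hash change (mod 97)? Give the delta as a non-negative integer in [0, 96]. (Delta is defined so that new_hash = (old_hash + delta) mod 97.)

Delta formula: (val(new) - val(old)) * B^(n-1-k) mod M
  val('a') - val('e') = 1 - 5 = -4
  B^(n-1-k) = 5^2 mod 97 = 25
  Delta = -4 * 25 mod 97 = 94

Answer: 94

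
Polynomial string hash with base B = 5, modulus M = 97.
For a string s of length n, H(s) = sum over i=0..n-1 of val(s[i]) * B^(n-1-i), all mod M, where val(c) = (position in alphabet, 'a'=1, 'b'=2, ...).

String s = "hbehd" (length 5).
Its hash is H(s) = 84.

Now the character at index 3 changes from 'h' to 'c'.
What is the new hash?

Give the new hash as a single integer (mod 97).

val('h') = 8, val('c') = 3
Position k = 3, exponent = n-1-k = 1
B^1 mod M = 5^1 mod 97 = 5
Delta = (3 - 8) * 5 mod 97 = 72
New hash = (84 + 72) mod 97 = 59

Answer: 59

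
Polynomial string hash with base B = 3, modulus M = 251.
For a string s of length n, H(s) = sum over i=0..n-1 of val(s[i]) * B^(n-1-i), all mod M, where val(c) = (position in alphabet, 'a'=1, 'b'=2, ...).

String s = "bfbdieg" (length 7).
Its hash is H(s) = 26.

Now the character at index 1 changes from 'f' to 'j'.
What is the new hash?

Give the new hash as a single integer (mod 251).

val('f') = 6, val('j') = 10
Position k = 1, exponent = n-1-k = 5
B^5 mod M = 3^5 mod 251 = 243
Delta = (10 - 6) * 243 mod 251 = 219
New hash = (26 + 219) mod 251 = 245

Answer: 245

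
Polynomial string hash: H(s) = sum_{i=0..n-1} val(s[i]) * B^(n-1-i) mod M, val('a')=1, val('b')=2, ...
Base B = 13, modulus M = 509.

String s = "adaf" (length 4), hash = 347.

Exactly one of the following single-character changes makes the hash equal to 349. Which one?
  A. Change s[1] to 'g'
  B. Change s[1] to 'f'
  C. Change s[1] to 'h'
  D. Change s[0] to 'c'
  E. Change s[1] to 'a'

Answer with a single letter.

Answer: E

Derivation:
Option A: s[1]='d'->'g', delta=(7-4)*13^2 mod 509 = 507, hash=347+507 mod 509 = 345
Option B: s[1]='d'->'f', delta=(6-4)*13^2 mod 509 = 338, hash=347+338 mod 509 = 176
Option C: s[1]='d'->'h', delta=(8-4)*13^2 mod 509 = 167, hash=347+167 mod 509 = 5
Option D: s[0]='a'->'c', delta=(3-1)*13^3 mod 509 = 322, hash=347+322 mod 509 = 160
Option E: s[1]='d'->'a', delta=(1-4)*13^2 mod 509 = 2, hash=347+2 mod 509 = 349 <-- target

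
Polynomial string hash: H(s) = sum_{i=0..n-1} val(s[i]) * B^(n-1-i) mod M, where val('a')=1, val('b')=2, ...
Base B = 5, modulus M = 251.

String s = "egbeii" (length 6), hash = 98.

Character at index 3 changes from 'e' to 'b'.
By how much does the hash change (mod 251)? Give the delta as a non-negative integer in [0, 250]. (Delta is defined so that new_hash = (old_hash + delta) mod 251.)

Delta formula: (val(new) - val(old)) * B^(n-1-k) mod M
  val('b') - val('e') = 2 - 5 = -3
  B^(n-1-k) = 5^2 mod 251 = 25
  Delta = -3 * 25 mod 251 = 176

Answer: 176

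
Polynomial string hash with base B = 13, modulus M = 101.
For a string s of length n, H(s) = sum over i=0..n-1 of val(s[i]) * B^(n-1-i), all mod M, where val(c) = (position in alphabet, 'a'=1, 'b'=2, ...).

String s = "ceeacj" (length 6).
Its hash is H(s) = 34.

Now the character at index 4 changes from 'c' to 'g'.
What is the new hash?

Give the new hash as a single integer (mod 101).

val('c') = 3, val('g') = 7
Position k = 4, exponent = n-1-k = 1
B^1 mod M = 13^1 mod 101 = 13
Delta = (7 - 3) * 13 mod 101 = 52
New hash = (34 + 52) mod 101 = 86

Answer: 86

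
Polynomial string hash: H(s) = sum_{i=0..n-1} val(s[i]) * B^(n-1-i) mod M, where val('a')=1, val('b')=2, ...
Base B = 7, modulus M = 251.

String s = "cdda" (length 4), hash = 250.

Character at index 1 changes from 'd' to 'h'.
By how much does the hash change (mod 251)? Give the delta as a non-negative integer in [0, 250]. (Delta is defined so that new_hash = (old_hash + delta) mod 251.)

Delta formula: (val(new) - val(old)) * B^(n-1-k) mod M
  val('h') - val('d') = 8 - 4 = 4
  B^(n-1-k) = 7^2 mod 251 = 49
  Delta = 4 * 49 mod 251 = 196

Answer: 196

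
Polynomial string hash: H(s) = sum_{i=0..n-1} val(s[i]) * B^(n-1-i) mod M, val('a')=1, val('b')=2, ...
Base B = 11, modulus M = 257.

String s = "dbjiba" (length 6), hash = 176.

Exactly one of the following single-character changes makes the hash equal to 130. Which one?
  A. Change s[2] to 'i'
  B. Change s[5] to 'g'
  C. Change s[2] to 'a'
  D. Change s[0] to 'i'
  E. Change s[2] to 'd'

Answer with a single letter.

Answer: A

Derivation:
Option A: s[2]='j'->'i', delta=(9-10)*11^3 mod 257 = 211, hash=176+211 mod 257 = 130 <-- target
Option B: s[5]='a'->'g', delta=(7-1)*11^0 mod 257 = 6, hash=176+6 mod 257 = 182
Option C: s[2]='j'->'a', delta=(1-10)*11^3 mod 257 = 100, hash=176+100 mod 257 = 19
Option D: s[0]='d'->'i', delta=(9-4)*11^5 mod 257 = 74, hash=176+74 mod 257 = 250
Option E: s[2]='j'->'d', delta=(4-10)*11^3 mod 257 = 238, hash=176+238 mod 257 = 157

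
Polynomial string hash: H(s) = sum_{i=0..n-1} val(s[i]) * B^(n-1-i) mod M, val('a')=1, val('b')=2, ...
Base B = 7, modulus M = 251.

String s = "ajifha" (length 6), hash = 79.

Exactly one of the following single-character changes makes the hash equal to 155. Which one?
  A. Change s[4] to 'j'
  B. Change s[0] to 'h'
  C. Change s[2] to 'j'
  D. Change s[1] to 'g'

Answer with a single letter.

Option A: s[4]='h'->'j', delta=(10-8)*7^1 mod 251 = 14, hash=79+14 mod 251 = 93
Option B: s[0]='a'->'h', delta=(8-1)*7^5 mod 251 = 181, hash=79+181 mod 251 = 9
Option C: s[2]='i'->'j', delta=(10-9)*7^3 mod 251 = 92, hash=79+92 mod 251 = 171
Option D: s[1]='j'->'g', delta=(7-10)*7^4 mod 251 = 76, hash=79+76 mod 251 = 155 <-- target

Answer: D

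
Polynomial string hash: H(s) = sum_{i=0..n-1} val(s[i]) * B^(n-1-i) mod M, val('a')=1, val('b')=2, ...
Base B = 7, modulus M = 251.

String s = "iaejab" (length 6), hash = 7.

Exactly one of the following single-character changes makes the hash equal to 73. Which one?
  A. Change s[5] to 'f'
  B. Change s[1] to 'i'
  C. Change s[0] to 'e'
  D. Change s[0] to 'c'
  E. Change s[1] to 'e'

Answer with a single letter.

Option A: s[5]='b'->'f', delta=(6-2)*7^0 mod 251 = 4, hash=7+4 mod 251 = 11
Option B: s[1]='a'->'i', delta=(9-1)*7^4 mod 251 = 132, hash=7+132 mod 251 = 139
Option C: s[0]='i'->'e', delta=(5-9)*7^5 mod 251 = 40, hash=7+40 mod 251 = 47
Option D: s[0]='i'->'c', delta=(3-9)*7^5 mod 251 = 60, hash=7+60 mod 251 = 67
Option E: s[1]='a'->'e', delta=(5-1)*7^4 mod 251 = 66, hash=7+66 mod 251 = 73 <-- target

Answer: E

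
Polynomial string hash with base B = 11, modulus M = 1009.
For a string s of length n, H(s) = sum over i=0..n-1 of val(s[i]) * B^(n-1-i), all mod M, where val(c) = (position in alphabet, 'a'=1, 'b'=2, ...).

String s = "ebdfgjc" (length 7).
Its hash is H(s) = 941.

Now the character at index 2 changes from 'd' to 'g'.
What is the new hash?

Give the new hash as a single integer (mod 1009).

Answer: 468

Derivation:
val('d') = 4, val('g') = 7
Position k = 2, exponent = n-1-k = 4
B^4 mod M = 11^4 mod 1009 = 515
Delta = (7 - 4) * 515 mod 1009 = 536
New hash = (941 + 536) mod 1009 = 468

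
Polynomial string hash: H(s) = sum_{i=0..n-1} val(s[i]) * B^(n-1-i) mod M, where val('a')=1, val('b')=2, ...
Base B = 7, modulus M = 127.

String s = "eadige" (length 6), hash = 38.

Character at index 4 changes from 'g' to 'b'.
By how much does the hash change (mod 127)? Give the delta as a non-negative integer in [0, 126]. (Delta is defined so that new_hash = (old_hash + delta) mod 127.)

Delta formula: (val(new) - val(old)) * B^(n-1-k) mod M
  val('b') - val('g') = 2 - 7 = -5
  B^(n-1-k) = 7^1 mod 127 = 7
  Delta = -5 * 7 mod 127 = 92

Answer: 92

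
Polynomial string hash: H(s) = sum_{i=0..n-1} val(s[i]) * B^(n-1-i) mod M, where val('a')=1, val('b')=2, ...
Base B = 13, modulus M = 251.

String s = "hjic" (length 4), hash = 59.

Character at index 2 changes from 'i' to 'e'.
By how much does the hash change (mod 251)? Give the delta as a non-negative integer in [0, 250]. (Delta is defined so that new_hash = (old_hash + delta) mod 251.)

Answer: 199

Derivation:
Delta formula: (val(new) - val(old)) * B^(n-1-k) mod M
  val('e') - val('i') = 5 - 9 = -4
  B^(n-1-k) = 13^1 mod 251 = 13
  Delta = -4 * 13 mod 251 = 199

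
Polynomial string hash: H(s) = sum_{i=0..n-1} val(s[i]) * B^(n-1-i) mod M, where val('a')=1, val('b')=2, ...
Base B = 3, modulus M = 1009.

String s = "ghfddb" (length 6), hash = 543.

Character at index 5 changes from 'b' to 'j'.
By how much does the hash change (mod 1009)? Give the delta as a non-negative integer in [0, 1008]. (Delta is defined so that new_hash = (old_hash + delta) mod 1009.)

Answer: 8

Derivation:
Delta formula: (val(new) - val(old)) * B^(n-1-k) mod M
  val('j') - val('b') = 10 - 2 = 8
  B^(n-1-k) = 3^0 mod 1009 = 1
  Delta = 8 * 1 mod 1009 = 8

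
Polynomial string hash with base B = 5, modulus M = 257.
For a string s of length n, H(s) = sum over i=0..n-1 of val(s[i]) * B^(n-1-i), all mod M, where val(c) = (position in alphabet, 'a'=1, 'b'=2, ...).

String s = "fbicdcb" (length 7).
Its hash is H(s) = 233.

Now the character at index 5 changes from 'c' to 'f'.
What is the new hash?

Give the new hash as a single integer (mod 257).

Answer: 248

Derivation:
val('c') = 3, val('f') = 6
Position k = 5, exponent = n-1-k = 1
B^1 mod M = 5^1 mod 257 = 5
Delta = (6 - 3) * 5 mod 257 = 15
New hash = (233 + 15) mod 257 = 248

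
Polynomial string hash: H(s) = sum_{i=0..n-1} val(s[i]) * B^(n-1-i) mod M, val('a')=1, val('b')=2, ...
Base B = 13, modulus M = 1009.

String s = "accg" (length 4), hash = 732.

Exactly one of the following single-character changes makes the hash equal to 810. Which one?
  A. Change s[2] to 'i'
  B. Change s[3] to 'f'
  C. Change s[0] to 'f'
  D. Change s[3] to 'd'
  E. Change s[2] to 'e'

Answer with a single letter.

Option A: s[2]='c'->'i', delta=(9-3)*13^1 mod 1009 = 78, hash=732+78 mod 1009 = 810 <-- target
Option B: s[3]='g'->'f', delta=(6-7)*13^0 mod 1009 = 1008, hash=732+1008 mod 1009 = 731
Option C: s[0]='a'->'f', delta=(6-1)*13^3 mod 1009 = 895, hash=732+895 mod 1009 = 618
Option D: s[3]='g'->'d', delta=(4-7)*13^0 mod 1009 = 1006, hash=732+1006 mod 1009 = 729
Option E: s[2]='c'->'e', delta=(5-3)*13^1 mod 1009 = 26, hash=732+26 mod 1009 = 758

Answer: A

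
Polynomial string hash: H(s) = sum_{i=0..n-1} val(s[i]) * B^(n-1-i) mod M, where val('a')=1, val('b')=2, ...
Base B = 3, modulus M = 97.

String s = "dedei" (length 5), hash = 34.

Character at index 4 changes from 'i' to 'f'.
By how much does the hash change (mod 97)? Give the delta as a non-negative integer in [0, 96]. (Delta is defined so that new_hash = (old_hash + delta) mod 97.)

Delta formula: (val(new) - val(old)) * B^(n-1-k) mod M
  val('f') - val('i') = 6 - 9 = -3
  B^(n-1-k) = 3^0 mod 97 = 1
  Delta = -3 * 1 mod 97 = 94

Answer: 94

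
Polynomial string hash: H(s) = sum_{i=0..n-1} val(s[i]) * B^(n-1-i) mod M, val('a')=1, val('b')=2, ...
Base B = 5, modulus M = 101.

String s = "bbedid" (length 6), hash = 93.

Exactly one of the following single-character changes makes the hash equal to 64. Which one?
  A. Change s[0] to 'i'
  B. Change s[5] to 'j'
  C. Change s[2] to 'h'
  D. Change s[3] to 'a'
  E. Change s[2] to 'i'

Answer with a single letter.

Answer: C

Derivation:
Option A: s[0]='b'->'i', delta=(9-2)*5^5 mod 101 = 59, hash=93+59 mod 101 = 51
Option B: s[5]='d'->'j', delta=(10-4)*5^0 mod 101 = 6, hash=93+6 mod 101 = 99
Option C: s[2]='e'->'h', delta=(8-5)*5^3 mod 101 = 72, hash=93+72 mod 101 = 64 <-- target
Option D: s[3]='d'->'a', delta=(1-4)*5^2 mod 101 = 26, hash=93+26 mod 101 = 18
Option E: s[2]='e'->'i', delta=(9-5)*5^3 mod 101 = 96, hash=93+96 mod 101 = 88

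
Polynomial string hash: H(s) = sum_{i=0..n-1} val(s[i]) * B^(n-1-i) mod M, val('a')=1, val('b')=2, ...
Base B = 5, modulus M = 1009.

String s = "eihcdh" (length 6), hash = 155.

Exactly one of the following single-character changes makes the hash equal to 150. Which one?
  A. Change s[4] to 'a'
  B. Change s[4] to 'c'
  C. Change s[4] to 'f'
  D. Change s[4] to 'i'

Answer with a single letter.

Option A: s[4]='d'->'a', delta=(1-4)*5^1 mod 1009 = 994, hash=155+994 mod 1009 = 140
Option B: s[4]='d'->'c', delta=(3-4)*5^1 mod 1009 = 1004, hash=155+1004 mod 1009 = 150 <-- target
Option C: s[4]='d'->'f', delta=(6-4)*5^1 mod 1009 = 10, hash=155+10 mod 1009 = 165
Option D: s[4]='d'->'i', delta=(9-4)*5^1 mod 1009 = 25, hash=155+25 mod 1009 = 180

Answer: B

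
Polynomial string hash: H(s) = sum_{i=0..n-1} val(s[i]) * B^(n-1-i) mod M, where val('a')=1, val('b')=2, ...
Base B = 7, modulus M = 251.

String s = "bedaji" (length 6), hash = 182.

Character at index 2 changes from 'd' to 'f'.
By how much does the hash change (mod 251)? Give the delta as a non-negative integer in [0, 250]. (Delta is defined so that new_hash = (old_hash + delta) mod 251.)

Answer: 184

Derivation:
Delta formula: (val(new) - val(old)) * B^(n-1-k) mod M
  val('f') - val('d') = 6 - 4 = 2
  B^(n-1-k) = 7^3 mod 251 = 92
  Delta = 2 * 92 mod 251 = 184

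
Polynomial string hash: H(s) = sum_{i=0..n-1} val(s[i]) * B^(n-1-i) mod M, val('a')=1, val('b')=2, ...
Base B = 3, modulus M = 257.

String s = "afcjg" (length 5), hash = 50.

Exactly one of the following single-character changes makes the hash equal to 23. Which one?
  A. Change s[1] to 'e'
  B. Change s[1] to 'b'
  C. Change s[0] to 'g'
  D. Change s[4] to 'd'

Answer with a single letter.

Option A: s[1]='f'->'e', delta=(5-6)*3^3 mod 257 = 230, hash=50+230 mod 257 = 23 <-- target
Option B: s[1]='f'->'b', delta=(2-6)*3^3 mod 257 = 149, hash=50+149 mod 257 = 199
Option C: s[0]='a'->'g', delta=(7-1)*3^4 mod 257 = 229, hash=50+229 mod 257 = 22
Option D: s[4]='g'->'d', delta=(4-7)*3^0 mod 257 = 254, hash=50+254 mod 257 = 47

Answer: A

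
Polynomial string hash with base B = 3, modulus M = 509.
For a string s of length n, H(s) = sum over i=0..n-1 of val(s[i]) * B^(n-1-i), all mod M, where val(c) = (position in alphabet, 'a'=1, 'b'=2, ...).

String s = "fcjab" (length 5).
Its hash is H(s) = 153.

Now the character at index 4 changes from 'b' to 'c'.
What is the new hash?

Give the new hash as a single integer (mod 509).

Answer: 154

Derivation:
val('b') = 2, val('c') = 3
Position k = 4, exponent = n-1-k = 0
B^0 mod M = 3^0 mod 509 = 1
Delta = (3 - 2) * 1 mod 509 = 1
New hash = (153 + 1) mod 509 = 154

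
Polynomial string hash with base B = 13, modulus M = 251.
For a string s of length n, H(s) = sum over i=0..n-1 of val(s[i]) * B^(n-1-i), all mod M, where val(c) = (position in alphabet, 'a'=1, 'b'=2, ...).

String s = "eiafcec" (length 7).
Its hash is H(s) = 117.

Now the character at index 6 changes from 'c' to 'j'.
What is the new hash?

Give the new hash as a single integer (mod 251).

Answer: 124

Derivation:
val('c') = 3, val('j') = 10
Position k = 6, exponent = n-1-k = 0
B^0 mod M = 13^0 mod 251 = 1
Delta = (10 - 3) * 1 mod 251 = 7
New hash = (117 + 7) mod 251 = 124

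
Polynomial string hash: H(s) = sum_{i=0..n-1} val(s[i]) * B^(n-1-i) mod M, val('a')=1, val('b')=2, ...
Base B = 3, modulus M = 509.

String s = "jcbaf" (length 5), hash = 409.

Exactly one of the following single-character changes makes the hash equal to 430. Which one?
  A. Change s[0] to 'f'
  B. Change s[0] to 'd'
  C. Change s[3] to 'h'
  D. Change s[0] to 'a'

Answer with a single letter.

Answer: C

Derivation:
Option A: s[0]='j'->'f', delta=(6-10)*3^4 mod 509 = 185, hash=409+185 mod 509 = 85
Option B: s[0]='j'->'d', delta=(4-10)*3^4 mod 509 = 23, hash=409+23 mod 509 = 432
Option C: s[3]='a'->'h', delta=(8-1)*3^1 mod 509 = 21, hash=409+21 mod 509 = 430 <-- target
Option D: s[0]='j'->'a', delta=(1-10)*3^4 mod 509 = 289, hash=409+289 mod 509 = 189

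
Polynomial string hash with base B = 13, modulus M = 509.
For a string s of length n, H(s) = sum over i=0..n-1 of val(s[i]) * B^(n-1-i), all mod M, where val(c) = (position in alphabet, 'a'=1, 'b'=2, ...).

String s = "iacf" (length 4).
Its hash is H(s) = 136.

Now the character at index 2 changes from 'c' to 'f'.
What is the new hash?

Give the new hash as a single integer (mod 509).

val('c') = 3, val('f') = 6
Position k = 2, exponent = n-1-k = 1
B^1 mod M = 13^1 mod 509 = 13
Delta = (6 - 3) * 13 mod 509 = 39
New hash = (136 + 39) mod 509 = 175

Answer: 175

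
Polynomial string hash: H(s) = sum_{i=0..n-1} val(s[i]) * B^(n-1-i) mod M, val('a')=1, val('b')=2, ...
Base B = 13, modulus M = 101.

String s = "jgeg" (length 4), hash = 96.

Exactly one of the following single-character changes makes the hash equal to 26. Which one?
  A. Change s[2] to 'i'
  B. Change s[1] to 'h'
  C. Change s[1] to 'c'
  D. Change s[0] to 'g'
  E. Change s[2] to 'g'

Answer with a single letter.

Option A: s[2]='e'->'i', delta=(9-5)*13^1 mod 101 = 52, hash=96+52 mod 101 = 47
Option B: s[1]='g'->'h', delta=(8-7)*13^2 mod 101 = 68, hash=96+68 mod 101 = 63
Option C: s[1]='g'->'c', delta=(3-7)*13^2 mod 101 = 31, hash=96+31 mod 101 = 26 <-- target
Option D: s[0]='j'->'g', delta=(7-10)*13^3 mod 101 = 75, hash=96+75 mod 101 = 70
Option E: s[2]='e'->'g', delta=(7-5)*13^1 mod 101 = 26, hash=96+26 mod 101 = 21

Answer: C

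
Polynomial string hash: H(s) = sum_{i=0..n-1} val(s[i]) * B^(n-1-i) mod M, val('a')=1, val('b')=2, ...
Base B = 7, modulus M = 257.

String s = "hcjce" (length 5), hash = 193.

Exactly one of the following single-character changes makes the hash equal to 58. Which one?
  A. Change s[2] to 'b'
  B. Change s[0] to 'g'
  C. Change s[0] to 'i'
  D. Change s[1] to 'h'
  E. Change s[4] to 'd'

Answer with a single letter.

Answer: A

Derivation:
Option A: s[2]='j'->'b', delta=(2-10)*7^2 mod 257 = 122, hash=193+122 mod 257 = 58 <-- target
Option B: s[0]='h'->'g', delta=(7-8)*7^4 mod 257 = 169, hash=193+169 mod 257 = 105
Option C: s[0]='h'->'i', delta=(9-8)*7^4 mod 257 = 88, hash=193+88 mod 257 = 24
Option D: s[1]='c'->'h', delta=(8-3)*7^3 mod 257 = 173, hash=193+173 mod 257 = 109
Option E: s[4]='e'->'d', delta=(4-5)*7^0 mod 257 = 256, hash=193+256 mod 257 = 192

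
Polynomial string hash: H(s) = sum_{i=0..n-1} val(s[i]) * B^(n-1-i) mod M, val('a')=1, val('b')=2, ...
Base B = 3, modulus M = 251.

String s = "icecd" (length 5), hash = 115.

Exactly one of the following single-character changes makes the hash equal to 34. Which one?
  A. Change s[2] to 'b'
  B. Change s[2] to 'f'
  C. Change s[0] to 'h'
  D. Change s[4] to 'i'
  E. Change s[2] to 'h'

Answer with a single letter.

Answer: C

Derivation:
Option A: s[2]='e'->'b', delta=(2-5)*3^2 mod 251 = 224, hash=115+224 mod 251 = 88
Option B: s[2]='e'->'f', delta=(6-5)*3^2 mod 251 = 9, hash=115+9 mod 251 = 124
Option C: s[0]='i'->'h', delta=(8-9)*3^4 mod 251 = 170, hash=115+170 mod 251 = 34 <-- target
Option D: s[4]='d'->'i', delta=(9-4)*3^0 mod 251 = 5, hash=115+5 mod 251 = 120
Option E: s[2]='e'->'h', delta=(8-5)*3^2 mod 251 = 27, hash=115+27 mod 251 = 142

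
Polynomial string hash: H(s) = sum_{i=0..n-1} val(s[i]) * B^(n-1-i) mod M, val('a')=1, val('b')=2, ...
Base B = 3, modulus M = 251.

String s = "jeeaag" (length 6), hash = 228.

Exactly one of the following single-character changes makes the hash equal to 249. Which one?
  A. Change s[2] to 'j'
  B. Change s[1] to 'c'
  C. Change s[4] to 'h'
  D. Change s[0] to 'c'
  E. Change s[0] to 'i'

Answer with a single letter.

Option A: s[2]='e'->'j', delta=(10-5)*3^3 mod 251 = 135, hash=228+135 mod 251 = 112
Option B: s[1]='e'->'c', delta=(3-5)*3^4 mod 251 = 89, hash=228+89 mod 251 = 66
Option C: s[4]='a'->'h', delta=(8-1)*3^1 mod 251 = 21, hash=228+21 mod 251 = 249 <-- target
Option D: s[0]='j'->'c', delta=(3-10)*3^5 mod 251 = 56, hash=228+56 mod 251 = 33
Option E: s[0]='j'->'i', delta=(9-10)*3^5 mod 251 = 8, hash=228+8 mod 251 = 236

Answer: C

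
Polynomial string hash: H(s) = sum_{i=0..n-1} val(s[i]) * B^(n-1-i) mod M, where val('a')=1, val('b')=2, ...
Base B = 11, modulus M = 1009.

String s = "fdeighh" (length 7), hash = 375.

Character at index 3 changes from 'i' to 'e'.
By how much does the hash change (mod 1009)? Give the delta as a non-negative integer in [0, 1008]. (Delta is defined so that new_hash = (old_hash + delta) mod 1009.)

Answer: 730

Derivation:
Delta formula: (val(new) - val(old)) * B^(n-1-k) mod M
  val('e') - val('i') = 5 - 9 = -4
  B^(n-1-k) = 11^3 mod 1009 = 322
  Delta = -4 * 322 mod 1009 = 730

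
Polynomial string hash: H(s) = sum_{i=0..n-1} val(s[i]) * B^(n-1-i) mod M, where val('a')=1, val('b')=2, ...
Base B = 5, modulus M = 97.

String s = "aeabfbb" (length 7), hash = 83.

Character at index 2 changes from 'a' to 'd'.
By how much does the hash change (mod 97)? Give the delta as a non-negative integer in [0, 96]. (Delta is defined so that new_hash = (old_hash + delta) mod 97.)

Delta formula: (val(new) - val(old)) * B^(n-1-k) mod M
  val('d') - val('a') = 4 - 1 = 3
  B^(n-1-k) = 5^4 mod 97 = 43
  Delta = 3 * 43 mod 97 = 32

Answer: 32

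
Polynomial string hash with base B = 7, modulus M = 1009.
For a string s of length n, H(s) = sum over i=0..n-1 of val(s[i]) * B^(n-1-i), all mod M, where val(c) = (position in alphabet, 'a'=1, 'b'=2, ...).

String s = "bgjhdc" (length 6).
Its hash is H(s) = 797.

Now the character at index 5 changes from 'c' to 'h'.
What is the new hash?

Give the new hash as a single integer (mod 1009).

Answer: 802

Derivation:
val('c') = 3, val('h') = 8
Position k = 5, exponent = n-1-k = 0
B^0 mod M = 7^0 mod 1009 = 1
Delta = (8 - 3) * 1 mod 1009 = 5
New hash = (797 + 5) mod 1009 = 802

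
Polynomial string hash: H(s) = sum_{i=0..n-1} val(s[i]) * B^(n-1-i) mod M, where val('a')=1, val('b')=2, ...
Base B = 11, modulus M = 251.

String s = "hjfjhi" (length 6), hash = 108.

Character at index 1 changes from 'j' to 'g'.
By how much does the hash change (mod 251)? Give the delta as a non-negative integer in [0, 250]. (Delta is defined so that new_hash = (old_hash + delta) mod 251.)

Answer: 2

Derivation:
Delta formula: (val(new) - val(old)) * B^(n-1-k) mod M
  val('g') - val('j') = 7 - 10 = -3
  B^(n-1-k) = 11^4 mod 251 = 83
  Delta = -3 * 83 mod 251 = 2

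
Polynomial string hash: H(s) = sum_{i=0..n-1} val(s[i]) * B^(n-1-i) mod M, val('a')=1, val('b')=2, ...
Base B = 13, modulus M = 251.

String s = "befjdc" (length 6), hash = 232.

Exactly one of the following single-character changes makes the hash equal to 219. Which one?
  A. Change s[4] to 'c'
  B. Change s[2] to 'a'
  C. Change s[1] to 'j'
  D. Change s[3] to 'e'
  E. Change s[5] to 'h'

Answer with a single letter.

Answer: A

Derivation:
Option A: s[4]='d'->'c', delta=(3-4)*13^1 mod 251 = 238, hash=232+238 mod 251 = 219 <-- target
Option B: s[2]='f'->'a', delta=(1-6)*13^3 mod 251 = 59, hash=232+59 mod 251 = 40
Option C: s[1]='e'->'j', delta=(10-5)*13^4 mod 251 = 237, hash=232+237 mod 251 = 218
Option D: s[3]='j'->'e', delta=(5-10)*13^2 mod 251 = 159, hash=232+159 mod 251 = 140
Option E: s[5]='c'->'h', delta=(8-3)*13^0 mod 251 = 5, hash=232+5 mod 251 = 237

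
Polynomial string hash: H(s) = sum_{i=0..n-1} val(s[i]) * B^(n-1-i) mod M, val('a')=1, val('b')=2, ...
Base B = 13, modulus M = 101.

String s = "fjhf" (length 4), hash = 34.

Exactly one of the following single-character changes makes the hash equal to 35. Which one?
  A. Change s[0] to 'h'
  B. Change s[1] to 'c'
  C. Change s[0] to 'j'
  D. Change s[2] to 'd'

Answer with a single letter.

Answer: C

Derivation:
Option A: s[0]='f'->'h', delta=(8-6)*13^3 mod 101 = 51, hash=34+51 mod 101 = 85
Option B: s[1]='j'->'c', delta=(3-10)*13^2 mod 101 = 29, hash=34+29 mod 101 = 63
Option C: s[0]='f'->'j', delta=(10-6)*13^3 mod 101 = 1, hash=34+1 mod 101 = 35 <-- target
Option D: s[2]='h'->'d', delta=(4-8)*13^1 mod 101 = 49, hash=34+49 mod 101 = 83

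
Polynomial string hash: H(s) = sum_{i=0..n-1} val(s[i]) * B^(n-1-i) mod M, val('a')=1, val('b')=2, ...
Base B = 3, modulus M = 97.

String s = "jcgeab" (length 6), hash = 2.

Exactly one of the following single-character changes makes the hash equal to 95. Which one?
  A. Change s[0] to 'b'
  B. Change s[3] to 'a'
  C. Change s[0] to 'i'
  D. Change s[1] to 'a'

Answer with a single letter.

Option A: s[0]='j'->'b', delta=(2-10)*3^5 mod 97 = 93, hash=2+93 mod 97 = 95 <-- target
Option B: s[3]='e'->'a', delta=(1-5)*3^2 mod 97 = 61, hash=2+61 mod 97 = 63
Option C: s[0]='j'->'i', delta=(9-10)*3^5 mod 97 = 48, hash=2+48 mod 97 = 50
Option D: s[1]='c'->'a', delta=(1-3)*3^4 mod 97 = 32, hash=2+32 mod 97 = 34

Answer: A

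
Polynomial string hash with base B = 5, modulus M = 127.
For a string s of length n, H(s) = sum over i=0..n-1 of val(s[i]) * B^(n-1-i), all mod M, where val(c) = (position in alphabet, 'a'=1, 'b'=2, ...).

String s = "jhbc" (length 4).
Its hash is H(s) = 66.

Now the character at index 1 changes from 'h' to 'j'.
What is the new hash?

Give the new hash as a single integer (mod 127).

Answer: 116

Derivation:
val('h') = 8, val('j') = 10
Position k = 1, exponent = n-1-k = 2
B^2 mod M = 5^2 mod 127 = 25
Delta = (10 - 8) * 25 mod 127 = 50
New hash = (66 + 50) mod 127 = 116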